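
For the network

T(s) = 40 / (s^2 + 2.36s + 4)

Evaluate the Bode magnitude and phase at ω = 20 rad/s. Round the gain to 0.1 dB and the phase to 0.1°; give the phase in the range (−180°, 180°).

-20.0 dB, -173.2°

At s = jω = j20:
quadratic: (j20)² + 2.36·j20 + 4 = -396 + j47.2 → |·| ≈ 398.8, ∠ ≈ 173.20°
|T| = 40 / 398.8 ≈ 0.1003
Gain = 20 log₁₀(0.1003) ≈ -19.97 dB
∠T = 0.00° − 173.20° = -173.20°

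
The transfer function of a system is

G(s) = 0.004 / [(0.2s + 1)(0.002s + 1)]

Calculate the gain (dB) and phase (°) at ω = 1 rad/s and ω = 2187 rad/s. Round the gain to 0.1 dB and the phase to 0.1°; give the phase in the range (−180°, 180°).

At ω = 1 rad/s:
pole (1 + j1·0.2) = 1 + j0.2 → |·| ≈ 1.0198, ∠ ≈ 11.31°
pole (1 + j1·0.002) = 1 + j0.002 → |·| ≈ 1, ∠ ≈ 0.11°
|G| = 0.004 · 1 / (1.0198 · 1) ≈ 0.0039223
Gain = 20 log₁₀(0.0039223) ≈ -48.13 dB
∠G = (0°) − (11.31° + 0.11°) = -11.42°

At ω = 2187 rad/s:
pole (1 + j2187·0.2) = 1 + j437.4 → |·| ≈ 437.4, ∠ ≈ 89.87°
pole (1 + j2187·0.002) = 1 + j4.374 → |·| ≈ 4.4869, ∠ ≈ 77.12°
|G| = 0.004 · 1 / (437.4 · 4.4869) ≈ 2.0381e-06
Gain = 20 log₁₀(2.0381e-06) ≈ -113.82 dB
∠G = (0°) − (89.87° + 77.12°) = -166.99°

ω = 1: -48.1 dB, -11.4°; ω = 2187: -113.8 dB, -167.0°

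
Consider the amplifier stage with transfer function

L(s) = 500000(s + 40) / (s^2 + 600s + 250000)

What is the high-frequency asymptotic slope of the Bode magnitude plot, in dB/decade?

-20 dB/decade

Each pole contributes −20 dB/decade at high frequency; each zero contributes +20 dB/decade.
Net: 1 zero(s) − 2 pole(s) → -20 dB/decade.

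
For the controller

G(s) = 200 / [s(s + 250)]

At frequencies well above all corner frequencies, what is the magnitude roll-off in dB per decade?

-40 dB/decade

Each pole contributes −20 dB/decade at high frequency; each zero contributes +20 dB/decade.
Net: 0 zero(s) − 2 pole(s) → -40 dB/decade.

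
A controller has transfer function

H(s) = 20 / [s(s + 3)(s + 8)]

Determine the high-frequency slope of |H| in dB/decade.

-60 dB/decade

Each pole contributes −20 dB/decade at high frequency; each zero contributes +20 dB/decade.
Net: 0 zero(s) − 3 pole(s) → -60 dB/decade.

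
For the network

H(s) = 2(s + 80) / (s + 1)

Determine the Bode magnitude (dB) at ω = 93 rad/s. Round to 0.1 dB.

At s = jω = j93:
zero (s+80): 80 + j93 → |·| = √(80²+93²) = √15049 ≈ 122.67, ∠ = arctan(93/80) ≈ 49.30°
pole (s+1): 1 + j93 → |·| = √(1²+93²) = √8650 ≈ 93.005, ∠ = arctan(93/1) ≈ 89.38°
|H| = 2 · 122.67 / 93.005 ≈ 2.6379
Gain = 20 log₁₀(2.6379) ≈ 8.43 dB

8.4 dB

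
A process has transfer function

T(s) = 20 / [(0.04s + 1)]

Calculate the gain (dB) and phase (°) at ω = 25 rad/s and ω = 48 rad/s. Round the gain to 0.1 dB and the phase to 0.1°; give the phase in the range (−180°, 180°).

ω = 25: 23.0 dB, -45.0°; ω = 48: 19.3 dB, -62.5°

At ω = 25 rad/s:
pole (1 + j25·0.04) = 1 + j1 → |·| ≈ 1.4142, ∠ ≈ 45.00°
|T| = 20 · 1 / (1.4142) ≈ 14.142
Gain = 20 log₁₀(14.142) ≈ 23.01 dB
∠T = (0°) − (45.00°) = -45.00°

At ω = 48 rad/s:
pole (1 + j48·0.04) = 1 + j1.92 → |·| ≈ 2.1648, ∠ ≈ 62.49°
|T| = 20 · 1 / (2.1648) ≈ 9.2387
Gain = 20 log₁₀(9.2387) ≈ 19.31 dB
∠T = (0°) − (62.49°) = -62.49°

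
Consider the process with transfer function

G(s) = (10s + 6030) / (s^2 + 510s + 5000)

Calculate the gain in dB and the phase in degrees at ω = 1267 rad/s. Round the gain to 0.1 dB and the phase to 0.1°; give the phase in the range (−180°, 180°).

Substitute s = j1267:
Numerator: 10(j1267) + 6030 = 6030 + j12670
Denominator: (j1267)^2 + 510(j1267) + 5000 = -1600289 + j646170
|N| = √(6030² + 12670²) ≈ 14032, ∠N ≈ 64.55°
|D| = √(1600289² + 646170²) ≈ 1.7258e+06, ∠D ≈ 158.01°
|G| = 14032 / 1.7258e+06 ≈ 0.0081307
Gain = 20 log₁₀(0.0081307) ≈ -41.80 dB
∠G = 64.55° − 158.01° = -93.46°

-41.8 dB, -93.5°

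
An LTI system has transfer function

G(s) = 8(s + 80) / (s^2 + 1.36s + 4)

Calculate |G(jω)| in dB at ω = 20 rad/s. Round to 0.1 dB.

At s = jω = j20:
zero (s+80): 80 + j20 → |·| = √(80²+20²) = √6800 ≈ 82.462, ∠ = arctan(20/80) ≈ 14.04°
quadratic: (j20)² + 1.36·j20 + 4 = -396 + j27.2 → |·| ≈ 396.93, ∠ ≈ 176.07°
|G| = 8 · 82.462 / 396.93 ≈ 1.662
Gain = 20 log₁₀(1.662) ≈ 4.41 dB

4.4 dB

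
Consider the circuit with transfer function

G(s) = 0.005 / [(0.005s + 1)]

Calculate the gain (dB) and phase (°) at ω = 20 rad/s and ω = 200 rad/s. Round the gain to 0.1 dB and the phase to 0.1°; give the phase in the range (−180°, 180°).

ω = 20: -46.1 dB, -5.7°; ω = 200: -49.0 dB, -45.0°

At ω = 20 rad/s:
pole (1 + j20·0.005) = 1 + j0.1 → |·| ≈ 1.005, ∠ ≈ 5.71°
|G| = 0.005 · 1 / (1.005) ≈ 0.0049751
Gain = 20 log₁₀(0.0049751) ≈ -46.06 dB
∠G = (0°) − (5.71°) = -5.71°

At ω = 200 rad/s:
pole (1 + j200·0.005) = 1 + j1 → |·| ≈ 1.4142, ∠ ≈ 45.00°
|G| = 0.005 · 1 / (1.4142) ≈ 0.0035356
Gain = 20 log₁₀(0.0035356) ≈ -49.03 dB
∠G = (0°) − (45.00°) = -45.00°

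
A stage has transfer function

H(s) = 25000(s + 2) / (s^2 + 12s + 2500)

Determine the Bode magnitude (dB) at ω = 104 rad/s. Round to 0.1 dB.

At s = jω = j104:
zero (s+2): 2 + j104 → |·| = √(2²+104²) = √10820 ≈ 104.02, ∠ = arctan(104/2) ≈ 88.90°
quadratic: (j104)² + 12·j104 + 2500 = -8316 + j1248 → |·| ≈ 8409.1, ∠ ≈ 171.47°
|H| = 25000 · 104.02 / 8409.1 ≈ 309.25
Gain = 20 log₁₀(309.25) ≈ 49.81 dB

49.8 dB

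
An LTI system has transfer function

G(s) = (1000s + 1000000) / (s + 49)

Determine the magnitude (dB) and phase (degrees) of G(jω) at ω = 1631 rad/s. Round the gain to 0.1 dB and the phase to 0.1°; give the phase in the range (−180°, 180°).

61.4 dB, -29.8°

Substitute s = j1631:
Numerator: 1000(j1631) + 1000000 = 1000000 + j1631000
Denominator: (j1631) + 49 = 49 + j1631
|N| = √(1000000² + 1631000²) ≈ 1.9132e+06, ∠N ≈ 58.49°
|D| = √(49² + 1631²) ≈ 1631.7, ∠D ≈ 88.28°
|G| = 1.9132e+06 / 1631.7 ≈ 1172.5
Gain = 20 log₁₀(1172.5) ≈ 61.38 dB
∠G = 58.49° − 88.28° = -29.79°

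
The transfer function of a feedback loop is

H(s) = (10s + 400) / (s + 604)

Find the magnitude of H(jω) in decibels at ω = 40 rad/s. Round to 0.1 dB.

Substitute s = j40:
Numerator: 10(j40) + 400 = 400 + j400
Denominator: (j40) + 604 = 604 + j40
|N| = √(400² + 400²) ≈ 565.69, ∠N ≈ 45.00°
|D| = √(604² + 40²) ≈ 605.32, ∠D ≈ 3.79°
|H| = 565.69 / 605.32 ≈ 0.93453
Gain = 20 log₁₀(0.93453) ≈ -0.59 dB

-0.6 dB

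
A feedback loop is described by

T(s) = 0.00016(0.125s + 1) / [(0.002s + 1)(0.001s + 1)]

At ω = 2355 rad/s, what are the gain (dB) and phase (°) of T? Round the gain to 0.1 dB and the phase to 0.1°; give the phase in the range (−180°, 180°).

-48.4 dB, -55.2°

At ω = 2355 rad/s:
zero (1 + j2355·0.125) = 1 + j294.375 → |·| ≈ 294.38, ∠ ≈ 89.81°
pole (1 + j2355·0.002) = 1 + j4.71 → |·| ≈ 4.815, ∠ ≈ 78.01°
pole (1 + j2355·0.001) = 1 + j2.355 → |·| ≈ 2.5585, ∠ ≈ 66.99°
|T| = 0.00016 · 294.38 / (4.815 · 2.5585) ≈ 0.0038234
Gain = 20 log₁₀(0.0038234) ≈ -48.35 dB
∠T = (89.81°) − (78.01° + 66.99°) = -55.19°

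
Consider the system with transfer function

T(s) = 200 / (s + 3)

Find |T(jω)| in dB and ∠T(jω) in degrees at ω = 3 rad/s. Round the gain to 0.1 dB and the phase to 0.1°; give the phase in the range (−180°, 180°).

33.5 dB, -45.0°

Substitute s = j3:
Numerator: 200 = 200 + j0
Denominator: (j3) + 3 = 3 + j3
|N| = √(200² + 0²) ≈ 200, ∠N ≈ 0.00°
|D| = √(3² + 3²) ≈ 4.2426, ∠D ≈ 45.00°
|T| = 200 / 4.2426 ≈ 47.141
Gain = 20 log₁₀(47.141) ≈ 33.47 dB
∠T = 0.00° − 45.00° = -45.00°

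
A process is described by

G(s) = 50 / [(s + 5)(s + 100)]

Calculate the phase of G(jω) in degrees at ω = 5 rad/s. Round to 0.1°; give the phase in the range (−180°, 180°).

At s = jω = j5:
pole (s+5): 5 + j5 → |·| = √(5²+5²) = √50 ≈ 7.0711, ∠ = arctan(5/5) ≈ 45.00°
pole (s+100): 100 + j5 → |·| = √(100²+5²) = √10025 ≈ 100.12, ∠ = arctan(5/100) ≈ 2.86°
∠G = 0.00° − 47.86° = -47.86°

-47.9°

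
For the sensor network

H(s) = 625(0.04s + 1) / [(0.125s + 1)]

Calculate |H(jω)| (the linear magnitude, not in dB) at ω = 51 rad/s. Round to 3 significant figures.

220

At ω = 51 rad/s:
zero (1 + j51·0.04) = 1 + j2.04 → |·| ≈ 2.2719, ∠ ≈ 63.89°
pole (1 + j51·0.125) = 1 + j6.375 → |·| ≈ 6.453, ∠ ≈ 81.09°
|H| = 625 · 2.2719 / (6.453) ≈ 220.04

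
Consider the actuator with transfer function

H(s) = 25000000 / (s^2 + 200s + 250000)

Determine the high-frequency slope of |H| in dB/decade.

Each pole contributes −20 dB/decade at high frequency; each zero contributes +20 dB/decade.
Net: 0 zero(s) − 2 pole(s) → -40 dB/decade.

-40 dB/decade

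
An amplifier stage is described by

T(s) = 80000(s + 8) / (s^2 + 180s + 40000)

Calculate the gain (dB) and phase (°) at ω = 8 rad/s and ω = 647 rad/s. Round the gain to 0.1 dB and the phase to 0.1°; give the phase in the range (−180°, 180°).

ω = 8: 27.1 dB, 42.9°; ω = 647: 42.3 dB, -73.6°

At s = jω = j8:
zero (s+8): 8 + j8 → |·| = √(8²+8²) = √128 ≈ 11.314, ∠ = arctan(8/8) ≈ 45.00°
quadratic: (j8)² + 180·j8 + 40000 = 39936 + j1440 → |·| ≈ 39962, ∠ ≈ 2.07°
|T| = 80000 · 11.314 / 39962 ≈ 22.65
Gain = 20 log₁₀(22.65) ≈ 27.10 dB
∠T = 45.00° − 2.07° = 42.93°

At s = jω = j647:
zero (s+8): 8 + j647 → |·| = √(8²+647²) = √418673 ≈ 647.05, ∠ = arctan(647/8) ≈ 89.29°
quadratic: (j647)² + 180·j647 + 40000 = -378609 + j116460 → |·| ≈ 3.9612e+05, ∠ ≈ 162.90°
|T| = 80000 · 647.05 / 3.9612e+05 ≈ 130.68
Gain = 20 log₁₀(130.68) ≈ 42.32 dB
∠T = 89.29° − 162.90° = -73.61°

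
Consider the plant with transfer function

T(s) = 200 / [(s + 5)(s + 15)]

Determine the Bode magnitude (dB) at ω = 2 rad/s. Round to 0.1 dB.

7.8 dB

At s = jω = j2:
pole (s+5): 5 + j2 → |·| = √(5²+2²) = √29 ≈ 5.3852, ∠ = arctan(2/5) ≈ 21.80°
pole (s+15): 15 + j2 → |·| = √(15²+2²) = √229 ≈ 15.133, ∠ = arctan(2/15) ≈ 7.59°
|T| = 200 / 81.494 ≈ 2.4542
Gain = 20 log₁₀(2.4542) ≈ 7.80 dB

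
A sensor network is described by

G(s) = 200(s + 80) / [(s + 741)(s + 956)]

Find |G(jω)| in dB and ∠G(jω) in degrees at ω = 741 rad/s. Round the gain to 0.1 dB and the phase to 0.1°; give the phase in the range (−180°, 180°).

At s = jω = j741:
zero (s+80): 80 + j741 → |·| = √(80²+741²) = √555481 ≈ 745.31, ∠ = arctan(741/80) ≈ 83.84°
pole (s+741): 741 + j741 → |·| = √(741²+741²) = √1098162 ≈ 1047.9, ∠ = arctan(741/741) ≈ 45.00°
pole (s+956): 956 + j741 → |·| = √(956²+741²) = √1463017 ≈ 1209.6, ∠ = arctan(741/956) ≈ 37.78°
|G| = 200 · 745.31 / 1.2675e+06 ≈ 0.1176
Gain = 20 log₁₀(0.1176) ≈ -18.59 dB
∠G = 83.84° − 82.78° = 1.06°

-18.6 dB, 1.1°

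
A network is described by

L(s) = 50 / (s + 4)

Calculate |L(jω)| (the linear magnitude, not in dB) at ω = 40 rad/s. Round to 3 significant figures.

1.24

At s = jω = j40:
pole (s+4): 4 + j40 → |·| = √(4²+40²) = √1616 ≈ 40.2, ∠ = arctan(40/4) ≈ 84.29°
|L| = 50 / 40.2 ≈ 1.2438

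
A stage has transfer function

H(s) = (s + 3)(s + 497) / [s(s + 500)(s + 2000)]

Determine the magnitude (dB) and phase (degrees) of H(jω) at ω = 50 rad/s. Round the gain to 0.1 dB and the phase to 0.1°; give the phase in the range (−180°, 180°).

At s = jω = j50:
zero (s+3): 3 + j50 → |·| = √(3²+50²) = √2509 ≈ 50.09, ∠ = arctan(50/3) ≈ 86.57°
zero (s+497): 497 + j50 → |·| = √(497²+50²) = √249509 ≈ 499.51, ∠ = arctan(50/497) ≈ 5.74°
pole (s+500): 500 + j50 → |·| = √(500²+50²) = √252500 ≈ 502.49, ∠ = arctan(50/500) ≈ 5.71°
pole (s+2000): 2000 + j50 → |·| = √(2000²+50²) = √4002500 ≈ 2000.6, ∠ = arctan(50/2000) ≈ 1.43°
pole at origin: |s| = 50, ∠ = 90.00° (in denominator)
|H| = 1 · 25020 / 5.0264e+07 ≈ 0.00049777
Gain = 20 log₁₀(0.00049777) ≈ -66.06 dB
∠H = 92.31° − 97.14° = -4.83°

-66.1 dB, -4.8°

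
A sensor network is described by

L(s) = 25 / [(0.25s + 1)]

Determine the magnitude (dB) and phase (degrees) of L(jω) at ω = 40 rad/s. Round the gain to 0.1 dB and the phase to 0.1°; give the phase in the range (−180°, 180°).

7.9 dB, -84.3°

At ω = 40 rad/s:
pole (1 + j40·0.25) = 1 + j10 → |·| ≈ 10.05, ∠ ≈ 84.29°
|L| = 25 · 1 / (10.05) ≈ 2.4876
Gain = 20 log₁₀(2.4876) ≈ 7.92 dB
∠L = (0°) − (84.29°) = -84.29°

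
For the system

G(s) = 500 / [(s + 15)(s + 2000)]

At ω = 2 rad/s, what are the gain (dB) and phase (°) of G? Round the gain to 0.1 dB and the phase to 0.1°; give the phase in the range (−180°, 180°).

At s = jω = j2:
pole (s+15): 15 + j2 → |·| = √(15²+2²) = √229 ≈ 15.133, ∠ = arctan(2/15) ≈ 7.59°
pole (s+2000): 2000 + j2 → |·| = √(2000²+2²) = √4000004 ≈ 2000, ∠ = arctan(2/2000) ≈ 0.06°
|G| = 500 / 30266 ≈ 0.01652
Gain = 20 log₁₀(0.01652) ≈ -35.64 dB
∠G = 0.00° − 7.65° = -7.65°

-35.6 dB, -7.7°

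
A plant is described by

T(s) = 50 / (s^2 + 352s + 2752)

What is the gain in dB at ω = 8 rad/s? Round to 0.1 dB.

Substitute s = j8:
Numerator: 50 = 50 + j0
Denominator: (j8)^2 + 352(j8) + 2752 = 2688 + j2816
|N| = √(50² + 0²) ≈ 50, ∠N ≈ 0.00°
|D| = √(2688² + 2816²) ≈ 3893, ∠D ≈ 46.33°
|T| = 50 / 3893 ≈ 0.012844
Gain = 20 log₁₀(0.012844) ≈ -37.83 dB

-37.8 dB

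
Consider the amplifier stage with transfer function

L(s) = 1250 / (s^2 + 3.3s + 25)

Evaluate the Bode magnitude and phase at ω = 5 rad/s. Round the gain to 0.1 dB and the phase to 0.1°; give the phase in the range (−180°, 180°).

37.6 dB, -90.0°

At s = jω = j5:
quadratic: (j5)² + 3.3·j5 + 25 = 0 + j16.5 → |·| ≈ 16.5, ∠ ≈ 90.00°
|L| = 1250 / 16.5 ≈ 75.758
Gain = 20 log₁₀(75.758) ≈ 37.59 dB
∠L = 0.00° − 90.00° = -90.00°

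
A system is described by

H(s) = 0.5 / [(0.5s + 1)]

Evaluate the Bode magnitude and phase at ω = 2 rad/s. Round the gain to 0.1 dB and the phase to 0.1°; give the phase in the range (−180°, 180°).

At ω = 2 rad/s:
pole (1 + j2·0.5) = 1 + j1 → |·| ≈ 1.4142, ∠ ≈ 45.00°
|H| = 0.5 · 1 / (1.4142) ≈ 0.35356
Gain = 20 log₁₀(0.35356) ≈ -9.03 dB
∠H = (0°) − (45.00°) = -45.00°

-9.0 dB, -45.0°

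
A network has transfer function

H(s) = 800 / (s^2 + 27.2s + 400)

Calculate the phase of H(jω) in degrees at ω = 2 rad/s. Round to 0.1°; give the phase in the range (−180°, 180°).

-7.8°

At s = jω = j2:
quadratic: (j2)² + 27.2·j2 + 400 = 396 + j54.4 → |·| ≈ 399.72, ∠ ≈ 7.82°
∠H = 0.00° − 7.82° = -7.82°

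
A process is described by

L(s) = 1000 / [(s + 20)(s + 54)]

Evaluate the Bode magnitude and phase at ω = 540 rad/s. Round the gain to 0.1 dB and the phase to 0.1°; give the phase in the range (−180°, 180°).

At s = jω = j540:
pole (s+20): 20 + j540 → |·| = √(20²+540²) = √292000 ≈ 540.37, ∠ = arctan(540/20) ≈ 87.88°
pole (s+54): 54 + j540 → |·| = √(54²+540²) = √294516 ≈ 542.69, ∠ = arctan(540/54) ≈ 84.29°
|L| = 1000 / 2.9325e+05 ≈ 0.0034101
Gain = 20 log₁₀(0.0034101) ≈ -49.34 dB
∠L = 0.00° − 172.17° = -172.17°

-49.3 dB, -172.2°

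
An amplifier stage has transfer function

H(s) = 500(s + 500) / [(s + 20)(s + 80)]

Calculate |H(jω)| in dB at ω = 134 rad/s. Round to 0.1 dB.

21.8 dB

At s = jω = j134:
zero (s+500): 500 + j134 → |·| = √(500²+134²) = √267956 ≈ 517.64, ∠ = arctan(134/500) ≈ 15.00°
pole (s+20): 20 + j134 → |·| = √(20²+134²) = √18356 ≈ 135.48, ∠ = arctan(134/20) ≈ 81.51°
pole (s+80): 80 + j134 → |·| = √(80²+134²) = √24356 ≈ 156.06, ∠ = arctan(134/80) ≈ 59.16°
|H| = 500 · 517.64 / 21143 ≈ 12.241
Gain = 20 log₁₀(12.241) ≈ 21.76 dB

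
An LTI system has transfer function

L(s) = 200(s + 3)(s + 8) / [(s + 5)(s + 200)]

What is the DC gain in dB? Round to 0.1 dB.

13.6 dB

L(0) = 200·3·8 / (5·200) = 4.8
20 log₁₀(4.8) ≈ 13.62 dB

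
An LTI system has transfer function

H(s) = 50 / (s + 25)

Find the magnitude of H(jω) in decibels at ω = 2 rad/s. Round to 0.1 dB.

6.0 dB

Substitute s = j2:
Numerator: 50 = 50 + j0
Denominator: (j2) + 25 = 25 + j2
|N| = √(50² + 0²) ≈ 50, ∠N ≈ 0.00°
|D| = √(25² + 2²) ≈ 25.08, ∠D ≈ 4.57°
|H| = 50 / 25.08 ≈ 1.9936
Gain = 20 log₁₀(1.9936) ≈ 5.99 dB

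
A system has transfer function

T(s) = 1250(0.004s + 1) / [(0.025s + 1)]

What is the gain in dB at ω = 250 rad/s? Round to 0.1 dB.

At ω = 250 rad/s:
zero (1 + j250·0.004) = 1 + j1 → |·| ≈ 1.4142, ∠ ≈ 45.00°
pole (1 + j250·0.025) = 1 + j6.25 → |·| ≈ 6.3295, ∠ ≈ 80.91°
|T| = 1250 · 1.4142 / (6.3295) ≈ 279.29
Gain = 20 log₁₀(279.29) ≈ 48.92 dB

48.9 dB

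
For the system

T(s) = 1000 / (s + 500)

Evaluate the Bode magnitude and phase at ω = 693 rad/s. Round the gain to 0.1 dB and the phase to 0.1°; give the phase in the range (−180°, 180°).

At s = jω = j693:
pole (s+500): 500 + j693 → |·| = √(500²+693²) = √730249 ≈ 854.55, ∠ = arctan(693/500) ≈ 54.19°
|T| = 1000 / 854.55 ≈ 1.1702
Gain = 20 log₁₀(1.1702) ≈ 1.37 dB
∠T = 0.00° − 54.19° = -54.19°

1.4 dB, -54.2°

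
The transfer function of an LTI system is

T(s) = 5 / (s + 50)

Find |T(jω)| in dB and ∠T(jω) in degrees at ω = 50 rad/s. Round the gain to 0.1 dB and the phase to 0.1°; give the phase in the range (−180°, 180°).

At s = jω = j50:
pole (s+50): 50 + j50 → |·| = √(50²+50²) = √5000 ≈ 70.711, ∠ = arctan(50/50) ≈ 45.00°
|T| = 5 / 70.711 ≈ 0.07071
Gain = 20 log₁₀(0.07071) ≈ -23.01 dB
∠T = 0.00° − 45.00° = -45.00°

-23.0 dB, -45.0°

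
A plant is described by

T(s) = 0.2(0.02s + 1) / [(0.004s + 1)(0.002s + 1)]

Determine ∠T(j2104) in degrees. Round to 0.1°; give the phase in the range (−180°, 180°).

At ω = 2104 rad/s:
zero (1 + j2104·0.02) = 1 + j42.08 → |·| ≈ 42.092, ∠ ≈ 88.64°
pole (1 + j2104·0.004) = 1 + j8.416 → |·| ≈ 8.4752, ∠ ≈ 83.22°
pole (1 + j2104·0.002) = 1 + j4.208 → |·| ≈ 4.3252, ∠ ≈ 76.63°
∠T = (88.64°) − (83.22° + 76.63°) = -71.21°

-71.2°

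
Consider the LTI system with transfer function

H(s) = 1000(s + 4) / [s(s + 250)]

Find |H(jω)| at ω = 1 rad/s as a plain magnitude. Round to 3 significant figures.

At s = jω = j1:
zero (s+4): 4 + j1 → |·| = √(4²+1²) = √17 ≈ 4.1231, ∠ = arctan(1/4) ≈ 14.04°
pole (s+250): 250 + j1 → |·| = √(250²+1²) = √62501 ≈ 250, ∠ = arctan(1/250) ≈ 0.23°
pole at origin: |s| = 1, ∠ = 90.00° (in denominator)
|H| = 1000 · 4.1231 / 250 ≈ 16.492

16.5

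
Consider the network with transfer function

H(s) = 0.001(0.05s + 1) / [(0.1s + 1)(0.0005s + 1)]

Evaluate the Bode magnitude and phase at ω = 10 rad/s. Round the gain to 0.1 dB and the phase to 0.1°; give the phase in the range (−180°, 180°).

-62.0 dB, -18.7°

At ω = 10 rad/s:
zero (1 + j10·0.05) = 1 + j0.5 → |·| ≈ 1.118, ∠ ≈ 26.57°
pole (1 + j10·0.1) = 1 + j1 → |·| ≈ 1.4142, ∠ ≈ 45.00°
pole (1 + j10·0.0005) = 1 + j0.005 → |·| ≈ 1, ∠ ≈ 0.29°
|H| = 0.001 · 1.118 / (1.4142 · 1) ≈ 0.00079055
Gain = 20 log₁₀(0.00079055) ≈ -62.04 dB
∠H = (26.57°) − (45.00° + 0.29°) = -18.72°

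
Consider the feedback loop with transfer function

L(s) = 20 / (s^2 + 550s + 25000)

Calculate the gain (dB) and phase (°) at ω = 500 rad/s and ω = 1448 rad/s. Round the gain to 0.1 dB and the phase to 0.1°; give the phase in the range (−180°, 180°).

ω = 500: -85.0 dB, -129.3°; ω = 1448: -100.9 dB, -159.0°

Substitute s = j500:
Numerator: 20 = 20 + j0
Denominator: (j500)^2 + 550(j500) + 25000 = -225000 + j275000
|N| = √(20² + 0²) ≈ 20, ∠N ≈ 0.00°
|D| = √(225000² + 275000²) ≈ 3.5532e+05, ∠D ≈ 129.29°
|L| = 20 / 3.5532e+05 ≈ 5.6287e-05
Gain = 20 log₁₀(5.6287e-05) ≈ -84.99 dB
∠L = 0.00° − 129.29° = -129.29°

Substitute s = j1448:
Numerator: 20 = 20 + j0
Denominator: (j1448)^2 + 550(j1448) + 25000 = -2071704 + j796400
|N| = √(20² + 0²) ≈ 20, ∠N ≈ 0.00°
|D| = √(2071704² + 796400²) ≈ 2.2195e+06, ∠D ≈ 158.97°
|L| = 20 / 2.2195e+06 ≈ 9.011e-06
Gain = 20 log₁₀(9.011e-06) ≈ -100.90 dB
∠L = 0.00° − 158.97° = -158.97°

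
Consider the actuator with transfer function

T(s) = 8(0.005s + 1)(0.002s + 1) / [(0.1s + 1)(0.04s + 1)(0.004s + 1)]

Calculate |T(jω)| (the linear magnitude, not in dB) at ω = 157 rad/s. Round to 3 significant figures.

0.0902

At ω = 157 rad/s:
zero (1 + j157·0.005) = 1 + j0.785 → |·| ≈ 1.2713, ∠ ≈ 38.13°
zero (1 + j157·0.002) = 1 + j0.314 → |·| ≈ 1.0481, ∠ ≈ 17.43°
pole (1 + j157·0.1) = 1 + j15.7 → |·| ≈ 15.732, ∠ ≈ 86.36°
pole (1 + j157·0.04) = 1 + j6.28 → |·| ≈ 6.3591, ∠ ≈ 80.95°
pole (1 + j157·0.004) = 1 + j0.628 → |·| ≈ 1.1808, ∠ ≈ 32.13°
|T| = 8 · 1.2713 · 1.0481 / (15.732 · 6.3591 · 1.1808) ≈ 0.090237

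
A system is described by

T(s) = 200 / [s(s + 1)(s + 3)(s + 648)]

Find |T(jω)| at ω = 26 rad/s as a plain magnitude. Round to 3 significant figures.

At s = jω = j26:
pole (s+1): 1 + j26 → |·| = √(1²+26²) = √677 ≈ 26.019, ∠ = arctan(26/1) ≈ 87.80°
pole (s+3): 3 + j26 → |·| = √(3²+26²) = √685 ≈ 26.173, ∠ = arctan(26/3) ≈ 83.42°
pole (s+648): 648 + j26 → |·| = √(648²+26²) = √420580 ≈ 648.52, ∠ = arctan(26/648) ≈ 2.30°
pole at origin: |s| = 26, ∠ = 90.00° (in denominator)
|T| = 200 / 1.1483e+07 ≈ 1.7417e-05

1.74e-05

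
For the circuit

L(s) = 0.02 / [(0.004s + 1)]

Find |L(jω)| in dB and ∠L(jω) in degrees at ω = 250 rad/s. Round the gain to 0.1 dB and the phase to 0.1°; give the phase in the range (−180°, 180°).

At ω = 250 rad/s:
pole (1 + j250·0.004) = 1 + j1 → |·| ≈ 1.4142, ∠ ≈ 45.00°
|L| = 0.02 · 1 / (1.4142) ≈ 0.014142
Gain = 20 log₁₀(0.014142) ≈ -36.99 dB
∠L = (0°) − (45.00°) = -45.00°

-37.0 dB, -45.0°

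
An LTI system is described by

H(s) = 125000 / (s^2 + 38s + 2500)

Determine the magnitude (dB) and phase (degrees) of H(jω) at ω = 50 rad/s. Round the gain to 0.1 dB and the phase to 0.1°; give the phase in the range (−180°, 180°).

At s = jω = j50:
quadratic: (j50)² + 38·j50 + 2500 = 0 + j1900 → |·| ≈ 1900, ∠ ≈ 90.00°
|H| = 125000 / 1900 ≈ 65.789
Gain = 20 log₁₀(65.789) ≈ 36.36 dB
∠H = 0.00° − 90.00° = -90.00°

36.4 dB, -90.0°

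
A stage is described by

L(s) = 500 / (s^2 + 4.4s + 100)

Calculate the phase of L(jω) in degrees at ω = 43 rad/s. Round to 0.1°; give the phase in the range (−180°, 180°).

At s = jω = j43:
quadratic: (j43)² + 4.4·j43 + 100 = -1749 + j189.2 → |·| ≈ 1759.2, ∠ ≈ 173.83°
∠L = 0.00° − 173.83° = -173.83°

-173.8°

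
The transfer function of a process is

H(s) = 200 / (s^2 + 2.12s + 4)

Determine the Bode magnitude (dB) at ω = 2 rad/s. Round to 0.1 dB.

At s = jω = j2:
quadratic: (j2)² + 2.12·j2 + 4 = 0 + j4.24 → |·| ≈ 4.24, ∠ ≈ 90.00°
|H| = 200 / 4.24 ≈ 47.17
Gain = 20 log₁₀(47.17) ≈ 33.47 dB

33.5 dB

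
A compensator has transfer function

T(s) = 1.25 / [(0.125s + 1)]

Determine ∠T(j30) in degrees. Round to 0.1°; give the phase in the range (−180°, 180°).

At ω = 30 rad/s:
pole (1 + j30·0.125) = 1 + j3.75 → |·| ≈ 3.881, ∠ ≈ 75.07°
∠T = (0°) − (75.07°) = -75.07°

-75.1°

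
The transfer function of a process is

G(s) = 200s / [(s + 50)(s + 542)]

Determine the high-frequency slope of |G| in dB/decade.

-20 dB/decade

Each pole contributes −20 dB/decade at high frequency; each zero contributes +20 dB/decade.
Net: 1 zero(s) − 2 pole(s) → -20 dB/decade.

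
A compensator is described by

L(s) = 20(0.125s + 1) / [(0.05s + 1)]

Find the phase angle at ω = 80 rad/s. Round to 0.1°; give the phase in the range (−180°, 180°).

At ω = 80 rad/s:
zero (1 + j80·0.125) = 1 + j10 → |·| ≈ 10.05, ∠ ≈ 84.29°
pole (1 + j80·0.05) = 1 + j4 → |·| ≈ 4.1231, ∠ ≈ 75.96°
∠L = (84.29°) − (75.96°) = 8.33°

8.3°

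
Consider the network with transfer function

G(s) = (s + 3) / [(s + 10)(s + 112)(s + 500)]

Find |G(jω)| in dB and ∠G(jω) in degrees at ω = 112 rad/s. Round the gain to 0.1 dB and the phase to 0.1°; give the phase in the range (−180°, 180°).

-98.2 dB, -54.1°

At s = jω = j112:
zero (s+3): 3 + j112 → |·| = √(3²+112²) = √12553 ≈ 112.04, ∠ = arctan(112/3) ≈ 88.47°
pole (s+10): 10 + j112 → |·| = √(10²+112²) = √12644 ≈ 112.45, ∠ = arctan(112/10) ≈ 84.90°
pole (s+112): 112 + j112 → |·| = √(112²+112²) = √25088 ≈ 158.39, ∠ = arctan(112/112) ≈ 45.00°
pole (s+500): 500 + j112 → |·| = √(500²+112²) = √262544 ≈ 512.39, ∠ = arctan(112/500) ≈ 12.63°
|G| = 1 · 112.04 / 9.1262e+06 ≈ 1.2277e-05
Gain = 20 log₁₀(1.2277e-05) ≈ -98.22 dB
∠G = 88.47° − 142.53° = -54.06°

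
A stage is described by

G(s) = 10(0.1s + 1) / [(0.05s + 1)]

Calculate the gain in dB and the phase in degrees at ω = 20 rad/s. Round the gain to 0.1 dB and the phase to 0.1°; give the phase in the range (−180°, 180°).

At ω = 20 rad/s:
zero (1 + j20·0.1) = 1 + j2 → |·| ≈ 2.2361, ∠ ≈ 63.43°
pole (1 + j20·0.05) = 1 + j1 → |·| ≈ 1.4142, ∠ ≈ 45.00°
|G| = 10 · 2.2361 / (1.4142) ≈ 15.812
Gain = 20 log₁₀(15.812) ≈ 23.98 dB
∠G = (63.43°) − (45.00°) = 18.43°

24.0 dB, 18.4°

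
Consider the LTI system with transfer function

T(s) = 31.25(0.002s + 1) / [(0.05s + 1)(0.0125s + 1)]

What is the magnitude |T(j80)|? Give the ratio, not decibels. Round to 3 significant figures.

5.43

At ω = 80 rad/s:
zero (1 + j80·0.002) = 1 + j0.16 → |·| ≈ 1.0127, ∠ ≈ 9.09°
pole (1 + j80·0.05) = 1 + j4 → |·| ≈ 4.1231, ∠ ≈ 75.96°
pole (1 + j80·0.0125) = 1 + j1 → |·| ≈ 1.4142, ∠ ≈ 45.00°
|T| = 31.25 · 1.0127 / (4.1231 · 1.4142) ≈ 5.4275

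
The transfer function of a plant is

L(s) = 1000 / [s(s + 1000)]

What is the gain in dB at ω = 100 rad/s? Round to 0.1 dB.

At s = jω = j100:
pole (s+1000): 1000 + j100 → |·| = √(1000²+100²) = √1010000 ≈ 1005, ∠ = arctan(100/1000) ≈ 5.71°
pole at origin: |s| = 100, ∠ = 90.00° (in denominator)
|L| = 1000 / 1.005e+05 ≈ 0.0099502
Gain = 20 log₁₀(0.0099502) ≈ -40.04 dB

-40.0 dB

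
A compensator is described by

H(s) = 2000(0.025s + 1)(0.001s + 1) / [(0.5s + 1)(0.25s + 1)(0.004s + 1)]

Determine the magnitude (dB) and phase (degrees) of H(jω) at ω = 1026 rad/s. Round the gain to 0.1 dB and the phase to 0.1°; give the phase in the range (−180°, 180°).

At ω = 1026 rad/s:
zero (1 + j1026·0.025) = 1 + j25.65 → |·| ≈ 25.669, ∠ ≈ 87.77°
zero (1 + j1026·0.001) = 1 + j1.026 → |·| ≈ 1.4327, ∠ ≈ 45.74°
pole (1 + j1026·0.5) = 1 + j513 → |·| ≈ 513, ∠ ≈ 89.89°
pole (1 + j1026·0.25) = 1 + j256.5 → |·| ≈ 256.5, ∠ ≈ 89.78°
pole (1 + j1026·0.004) = 1 + j4.104 → |·| ≈ 4.2241, ∠ ≈ 76.31°
|H| = 2000 · 25.669 · 1.4327 / (513 · 256.5 · 4.2241) ≈ 0.13233
Gain = 20 log₁₀(0.13233) ≈ -17.57 dB
∠H = (87.77° + 45.74°) − (89.89° + 89.78° + 76.31°) = -122.47°

-17.6 dB, -122.5°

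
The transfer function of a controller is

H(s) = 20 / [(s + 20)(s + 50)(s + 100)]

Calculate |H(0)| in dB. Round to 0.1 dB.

-74.0 dB

H(0) = 20 / (20·50·100) = 0.0002
20 log₁₀(0.0002) ≈ -73.98 dB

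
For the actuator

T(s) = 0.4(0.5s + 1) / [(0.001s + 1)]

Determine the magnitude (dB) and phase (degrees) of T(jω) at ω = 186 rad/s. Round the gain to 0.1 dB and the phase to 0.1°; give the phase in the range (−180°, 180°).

31.3 dB, 78.8°

At ω = 186 rad/s:
zero (1 + j186·0.5) = 1 + j93 → |·| ≈ 93.005, ∠ ≈ 89.38°
pole (1 + j186·0.001) = 1 + j0.186 → |·| ≈ 1.0172, ∠ ≈ 10.54°
|T| = 0.4 · 93.005 / (1.0172) ≈ 36.573
Gain = 20 log₁₀(36.573) ≈ 31.26 dB
∠T = (89.38°) − (10.54°) = 78.84°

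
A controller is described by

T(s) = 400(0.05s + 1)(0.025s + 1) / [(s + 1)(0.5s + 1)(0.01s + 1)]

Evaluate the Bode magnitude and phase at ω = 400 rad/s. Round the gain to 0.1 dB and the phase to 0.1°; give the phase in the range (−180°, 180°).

-12.3 dB, -84.1°

At ω = 400 rad/s:
zero (1 + j400·0.05) = 1 + j20 → |·| ≈ 20.025, ∠ ≈ 87.14°
zero (1 + j400·0.025) = 1 + j10 → |·| ≈ 10.05, ∠ ≈ 84.29°
pole (1 + j400·1) = 1 + j400 → |·| ≈ 400, ∠ ≈ 89.86°
pole (1 + j400·0.5) = 1 + j200 → |·| ≈ 200, ∠ ≈ 89.71°
pole (1 + j400·0.01) = 1 + j4 → |·| ≈ 4.1231, ∠ ≈ 75.96°
|T| = 400 · 20.025 · 10.05 / (400 · 200 · 4.1231) ≈ 0.24405
Gain = 20 log₁₀(0.24405) ≈ -12.25 dB
∠T = (87.14° + 84.29°) − (89.86° + 89.71° + 75.96°) = -84.10°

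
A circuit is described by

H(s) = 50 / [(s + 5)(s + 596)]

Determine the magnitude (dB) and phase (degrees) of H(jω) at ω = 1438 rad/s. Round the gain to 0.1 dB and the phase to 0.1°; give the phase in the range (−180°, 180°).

-93.0 dB, -157.3°

At s = jω = j1438:
pole (s+5): 5 + j1438 → |·| = √(5²+1438²) = √2067869 ≈ 1438, ∠ = arctan(1438/5) ≈ 89.80°
pole (s+596): 596 + j1438 → |·| = √(596²+1438²) = √2423060 ≈ 1556.6, ∠ = arctan(1438/596) ≈ 67.49°
|H| = 50 / 2.2384e+06 ≈ 2.2337e-05
Gain = 20 log₁₀(2.2337e-05) ≈ -93.02 dB
∠H = 0.00° − 157.29° = -157.29°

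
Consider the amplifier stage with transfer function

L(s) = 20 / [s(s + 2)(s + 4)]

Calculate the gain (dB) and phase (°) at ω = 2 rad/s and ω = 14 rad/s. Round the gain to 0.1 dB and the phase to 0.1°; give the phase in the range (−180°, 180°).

At s = jω = j2:
pole (s+2): 2 + j2 → |·| = √(2²+2²) = √8 ≈ 2.8284, ∠ = arctan(2/2) ≈ 45.00°
pole (s+4): 4 + j2 → |·| = √(4²+2²) = √20 ≈ 4.4721, ∠ = arctan(2/4) ≈ 26.57°
pole at origin: |s| = 2, ∠ = 90.00° (in denominator)
|L| = 20 / 25.298 ≈ 0.79058
Gain = 20 log₁₀(0.79058) ≈ -2.04 dB
∠L = 0.00° − 161.57° = -161.57°

At s = jω = j14:
pole (s+2): 2 + j14 → |·| = √(2²+14²) = √200 ≈ 14.142, ∠ = arctan(14/2) ≈ 81.87°
pole (s+4): 4 + j14 → |·| = √(4²+14²) = √212 ≈ 14.56, ∠ = arctan(14/4) ≈ 74.05°
pole at origin: |s| = 14, ∠ = 90.00° (in denominator)
|L| = 20 / 2882.7 ≈ 0.0069379
Gain = 20 log₁₀(0.0069379) ≈ -43.18 dB
∠L = 0.00° − 245.92° = -245.92° ≡ 114.08° (principal value)

ω = 2: -2.0 dB, -161.6°; ω = 14: -43.2 dB, 114.1°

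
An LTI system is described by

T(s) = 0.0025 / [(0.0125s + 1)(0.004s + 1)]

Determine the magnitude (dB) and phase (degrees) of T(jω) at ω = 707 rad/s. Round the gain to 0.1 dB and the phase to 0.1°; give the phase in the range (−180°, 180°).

At ω = 707 rad/s:
pole (1 + j707·0.0125) = 1 + j8.8375 → |·| ≈ 8.8939, ∠ ≈ 83.54°
pole (1 + j707·0.004) = 1 + j2.828 → |·| ≈ 2.9996, ∠ ≈ 70.53°
|T| = 0.0025 · 1 / (8.8939 · 2.9996) ≈ 9.371e-05
Gain = 20 log₁₀(9.371e-05) ≈ -80.56 dB
∠T = (0°) − (83.54° + 70.53°) = -154.07°

-80.6 dB, -154.1°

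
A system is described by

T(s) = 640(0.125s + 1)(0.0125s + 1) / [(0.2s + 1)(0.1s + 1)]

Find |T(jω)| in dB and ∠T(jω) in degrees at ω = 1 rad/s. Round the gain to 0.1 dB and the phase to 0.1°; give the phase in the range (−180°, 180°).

56.0 dB, -9.2°

At ω = 1 rad/s:
zero (1 + j1·0.125) = 1 + j0.125 → |·| ≈ 1.0078, ∠ ≈ 7.13°
zero (1 + j1·0.0125) = 1 + j0.0125 → |·| ≈ 1.0001, ∠ ≈ 0.72°
pole (1 + j1·0.2) = 1 + j0.2 → |·| ≈ 1.0198, ∠ ≈ 11.31°
pole (1 + j1·0.1) = 1 + j0.1 → |·| ≈ 1.005, ∠ ≈ 5.71°
|T| = 640 · 1.0078 · 1.0001 / (1.0198 · 1.005) ≈ 629.39
Gain = 20 log₁₀(629.39) ≈ 55.98 dB
∠T = (7.13° + 0.72°) − (11.31° + 5.71°) = -9.17°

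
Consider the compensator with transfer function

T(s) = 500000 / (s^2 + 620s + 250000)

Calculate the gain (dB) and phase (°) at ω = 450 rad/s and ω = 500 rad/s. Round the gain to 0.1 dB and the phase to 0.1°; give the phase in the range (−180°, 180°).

At s = jω = j450:
quadratic: (j450)² + 620·j450 + 250000 = 47500 + j279000 → |·| ≈ 2.8301e+05, ∠ ≈ 80.34°
|T| = 500000 / 2.8301e+05 ≈ 1.7667
Gain = 20 log₁₀(1.7667) ≈ 4.94 dB
∠T = 0.00° − 80.34° = -80.34°

At s = jω = j500:
quadratic: (j500)² + 620·j500 + 250000 = 0 + j310000 → |·| ≈ 3.1e+05, ∠ ≈ 90.00°
|T| = 500000 / 3.1e+05 ≈ 1.6129
Gain = 20 log₁₀(1.6129) ≈ 4.15 dB
∠T = 0.00° − 90.00° = -90.00°

ω = 450: 4.9 dB, -80.3°; ω = 500: 4.2 dB, -90.0°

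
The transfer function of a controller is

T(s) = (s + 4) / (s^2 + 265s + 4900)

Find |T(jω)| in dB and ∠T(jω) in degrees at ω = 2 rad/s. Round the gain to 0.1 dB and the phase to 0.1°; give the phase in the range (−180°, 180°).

Substitute s = j2:
Numerator: (j2) + 4 = 4 + j2
Denominator: (j2)^2 + 265(j2) + 4900 = 4896 + j530
|N| = √(4² + 2²) ≈ 4.4721, ∠N ≈ 26.57°
|D| = √(4896² + 530²) ≈ 4924.6, ∠D ≈ 6.18°
|T| = 4.4721 / 4924.6 ≈ 0.00090811
Gain = 20 log₁₀(0.00090811) ≈ -60.84 dB
∠T = 26.57° − 6.18° = 20.39°

-60.8 dB, 20.4°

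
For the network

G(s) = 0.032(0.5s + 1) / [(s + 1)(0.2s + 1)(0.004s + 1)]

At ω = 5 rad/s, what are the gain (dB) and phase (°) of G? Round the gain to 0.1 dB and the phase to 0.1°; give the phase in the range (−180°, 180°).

At ω = 5 rad/s:
zero (1 + j5·0.5) = 1 + j2.5 → |·| ≈ 2.6926, ∠ ≈ 68.20°
pole (1 + j5·1) = 1 + j5 → |·| ≈ 5.099, ∠ ≈ 78.69°
pole (1 + j5·0.2) = 1 + j1 → |·| ≈ 1.4142, ∠ ≈ 45.00°
pole (1 + j5·0.004) = 1 + j0.02 → |·| ≈ 1.0002, ∠ ≈ 1.15°
|G| = 0.032 · 2.6926 / (5.099 · 1.4142 · 1.0002) ≈ 0.011946
Gain = 20 log₁₀(0.011946) ≈ -38.46 dB
∠G = (68.20°) − (78.69° + 45.00° + 1.15°) = -56.64°

-38.5 dB, -56.6°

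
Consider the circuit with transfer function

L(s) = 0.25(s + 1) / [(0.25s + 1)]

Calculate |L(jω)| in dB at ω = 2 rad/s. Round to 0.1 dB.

At ω = 2 rad/s:
zero (1 + j2·1) = 1 + j2 → |·| ≈ 2.2361, ∠ ≈ 63.43°
pole (1 + j2·0.25) = 1 + j0.5 → |·| ≈ 1.118, ∠ ≈ 26.57°
|L| = 0.25 · 2.2361 / (1.118) ≈ 0.50002
Gain = 20 log₁₀(0.50002) ≈ -6.02 dB

-6.0 dB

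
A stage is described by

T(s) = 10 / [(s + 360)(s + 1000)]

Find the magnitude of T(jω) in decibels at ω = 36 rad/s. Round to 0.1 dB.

-91.2 dB

At s = jω = j36:
pole (s+360): 360 + j36 → |·| = √(360²+36²) = √130896 ≈ 361.8, ∠ = arctan(36/360) ≈ 5.71°
pole (s+1000): 1000 + j36 → |·| = √(1000²+36²) = √1001296 ≈ 1000.6, ∠ = arctan(36/1000) ≈ 2.06°
|T| = 10 / 3.6202e+05 ≈ 2.7623e-05
Gain = 20 log₁₀(2.7623e-05) ≈ -91.17 dB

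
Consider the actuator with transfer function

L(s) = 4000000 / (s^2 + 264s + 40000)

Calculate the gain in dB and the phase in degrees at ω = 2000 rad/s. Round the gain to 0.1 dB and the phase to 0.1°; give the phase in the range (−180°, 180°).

0.0 dB, -172.4°

At s = jω = j2000:
quadratic: (j2000)² + 264·j2000 + 40000 = -3960000 + j528000 → |·| ≈ 3.995e+06, ∠ ≈ 172.41°
|L| = 4000000 / 3.995e+06 ≈ 1.0013
Gain = 20 log₁₀(1.0013) ≈ 0.01 dB
∠L = 0.00° − 172.41° = -172.41°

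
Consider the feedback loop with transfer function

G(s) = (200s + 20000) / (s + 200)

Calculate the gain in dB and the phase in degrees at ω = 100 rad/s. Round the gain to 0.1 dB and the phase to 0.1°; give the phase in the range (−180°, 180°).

42.0 dB, 18.4°

Substitute s = j100:
Numerator: 200(j100) + 20000 = 20000 + j20000
Denominator: (j100) + 200 = 200 + j100
|N| = √(20000² + 20000²) ≈ 28284, ∠N ≈ 45.00°
|D| = √(200² + 100²) ≈ 223.61, ∠D ≈ 26.57°
|G| = 28284 / 223.61 ≈ 126.49
Gain = 20 log₁₀(126.49) ≈ 42.04 dB
∠G = 45.00° − 26.57° = 18.43°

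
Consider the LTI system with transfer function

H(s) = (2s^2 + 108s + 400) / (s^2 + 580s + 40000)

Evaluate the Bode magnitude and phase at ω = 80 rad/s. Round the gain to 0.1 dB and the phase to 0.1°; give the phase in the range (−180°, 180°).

Substitute s = j80:
Numerator: 2(j80)^2 + 108(j80) + 400 = -12400 + j8640
Denominator: (j80)^2 + 580(j80) + 40000 = 33600 + j46400
|N| = √(12400² + 8640²) ≈ 15113, ∠N ≈ 145.13°
|D| = √(33600² + 46400²) ≈ 57288, ∠D ≈ 54.09°
|H| = 15113 / 57288 ≈ 0.26381
Gain = 20 log₁₀(0.26381) ≈ -11.57 dB
∠H = 145.13° − 54.09° = 91.04°

-11.6 dB, 91.0°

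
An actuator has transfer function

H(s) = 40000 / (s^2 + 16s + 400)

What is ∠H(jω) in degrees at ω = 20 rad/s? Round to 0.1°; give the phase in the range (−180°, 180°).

-90.0°

At s = jω = j20:
quadratic: (j20)² + 16·j20 + 400 = 0 + j320 → |·| ≈ 320, ∠ ≈ 90.00°
∠H = 0.00° − 90.00° = -90.00°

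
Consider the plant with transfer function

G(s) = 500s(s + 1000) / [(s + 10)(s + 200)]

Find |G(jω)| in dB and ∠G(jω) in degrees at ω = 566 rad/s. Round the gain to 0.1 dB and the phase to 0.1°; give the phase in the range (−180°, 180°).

59.6 dB, -40.0°

At s = jω = j566:
zero (s+1000): 1000 + j566 → |·| = √(1000²+566²) = √1320356 ≈ 1149.1, ∠ = arctan(566/1000) ≈ 29.51°
zero at origin: s = j566 → |·| = 566, ∠ = 90.00°
pole (s+10): 10 + j566 → |·| = √(10²+566²) = √320456 ≈ 566.09, ∠ = arctan(566/10) ≈ 88.99°
pole (s+200): 200 + j566 → |·| = √(200²+566²) = √360356 ≈ 600.3, ∠ = arctan(566/200) ≈ 70.54°
|G| = 500 · 6.5039e+05 / 3.3982e+05 ≈ 956.96
Gain = 20 log₁₀(956.96) ≈ 59.62 dB
∠G = 119.51° − 159.53° = -40.02°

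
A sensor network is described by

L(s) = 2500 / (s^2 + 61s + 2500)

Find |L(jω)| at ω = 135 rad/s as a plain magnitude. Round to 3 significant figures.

0.141

At s = jω = j135:
quadratic: (j135)² + 61·j135 + 2500 = -15725 + j8235 → |·| ≈ 17751, ∠ ≈ 152.36°
|L| = 2500 / 17751 ≈ 0.14084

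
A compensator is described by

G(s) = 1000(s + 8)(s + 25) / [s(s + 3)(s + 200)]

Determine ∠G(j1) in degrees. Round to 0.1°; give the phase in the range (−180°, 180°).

-99.3°

At s = jω = j1:
zero (s+8): 8 + j1 → |·| = √(8²+1²) = √65 ≈ 8.0623, ∠ = arctan(1/8) ≈ 7.13°
zero (s+25): 25 + j1 → |·| = √(25²+1²) = √626 ≈ 25.02, ∠ = arctan(1/25) ≈ 2.29°
pole (s+3): 3 + j1 → |·| = √(3²+1²) = √10 ≈ 3.1623, ∠ = arctan(1/3) ≈ 18.43°
pole (s+200): 200 + j1 → |·| = √(200²+1²) = √40001 ≈ 200, ∠ = arctan(1/200) ≈ 0.29°
pole at origin: |s| = 1, ∠ = 90.00° (in denominator)
∠G = 9.42° − 108.72° = -99.30°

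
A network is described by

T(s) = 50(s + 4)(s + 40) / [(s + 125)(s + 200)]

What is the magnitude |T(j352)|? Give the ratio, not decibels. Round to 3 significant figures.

At s = jω = j352:
zero (s+4): 4 + j352 → |·| = √(4²+352²) = √123920 ≈ 352.02, ∠ = arctan(352/4) ≈ 89.35°
zero (s+40): 40 + j352 → |·| = √(40²+352²) = √125504 ≈ 354.27, ∠ = arctan(352/40) ≈ 83.52°
pole (s+125): 125 + j352 → |·| = √(125²+352²) = √139529 ≈ 373.54, ∠ = arctan(352/125) ≈ 70.45°
pole (s+200): 200 + j352 → |·| = √(200²+352²) = √163904 ≈ 404.85, ∠ = arctan(352/200) ≈ 60.40°
|T| = 50 · 1.2471e+05 / 1.5123e+05 ≈ 41.232

41.2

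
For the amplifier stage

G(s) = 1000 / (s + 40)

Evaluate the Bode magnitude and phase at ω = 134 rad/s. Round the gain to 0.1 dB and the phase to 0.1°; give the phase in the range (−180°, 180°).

17.1 dB, -73.4°

Substitute s = j134:
Numerator: 1000 = 1000 + j0
Denominator: (j134) + 40 = 40 + j134
|N| = √(1000² + 0²) ≈ 1000, ∠N ≈ 0.00°
|D| = √(40² + 134²) ≈ 139.84, ∠D ≈ 73.38°
|G| = 1000 / 139.84 ≈ 7.151
Gain = 20 log₁₀(7.151) ≈ 17.09 dB
∠G = 0.00° − 73.38° = -73.38°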